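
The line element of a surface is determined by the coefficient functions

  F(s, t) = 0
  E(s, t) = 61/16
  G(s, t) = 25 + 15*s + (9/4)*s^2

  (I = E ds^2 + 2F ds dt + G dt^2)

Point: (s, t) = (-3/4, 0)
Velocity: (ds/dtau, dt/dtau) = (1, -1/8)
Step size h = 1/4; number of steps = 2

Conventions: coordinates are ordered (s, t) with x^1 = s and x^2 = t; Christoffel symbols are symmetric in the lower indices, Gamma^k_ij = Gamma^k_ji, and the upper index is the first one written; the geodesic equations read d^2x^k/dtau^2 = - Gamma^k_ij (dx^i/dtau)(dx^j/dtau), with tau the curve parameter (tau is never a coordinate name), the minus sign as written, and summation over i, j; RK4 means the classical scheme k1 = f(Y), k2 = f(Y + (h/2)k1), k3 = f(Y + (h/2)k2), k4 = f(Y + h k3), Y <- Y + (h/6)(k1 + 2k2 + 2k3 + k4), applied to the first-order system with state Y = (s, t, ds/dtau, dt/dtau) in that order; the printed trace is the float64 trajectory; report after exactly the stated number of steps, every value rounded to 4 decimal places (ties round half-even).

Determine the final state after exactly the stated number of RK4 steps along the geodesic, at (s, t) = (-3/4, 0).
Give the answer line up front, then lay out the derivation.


Answer: s = -0.2475, t = -0.0523, ds/dtau = 1.0092, dt/dtau = -0.0876

f(Y) = (ds/dtau, dt/dtau, -Gamma^s_ij Y'^i Y'^j, -Gamma^t_ij Y'^i Y'^j) with the Gammas evaluated at the stage position; h = 0.250000; intermediate values shown to 6 dp
step 0: s = -0.7500, t = 0.0000, ds/dtau = 1.0000, dt/dtau = -0.1250
step 1:
  k1: at (s, t) = (-0.750000, 0.000000), (ds/dtau, dt/dtau) = (1.000000, -0.125000); Gamma_sss = 0.000000, Gamma_sst = 0.000000, Gamma_stt = -1.524590, Gamma_tss = 0.000000, Gamma_tst = 0.387097, Gamma_ttt = 0.000000; k1 = (1.000000, -0.125000, 0.023822, 0.096774)
  k2: at (s, t) = (-0.625000, -0.015625), (ds/dtau, dt/dtau) = (1.002978, -0.112903); Gamma_sss = 0.000000, Gamma_sst = 0.000000, Gamma_stt = -1.598361, Gamma_tss = 0.000000, Gamma_tst = 0.369231, Gamma_ttt = 0.000000; k2 = (1.002978, -0.112903, 0.020375, 0.083623)
  k3: at (s, t) = (-0.624628, -0.014113), (ds/dtau, dt/dtau) = (1.002547, -0.114547); Gamma_sss = 0.000000, Gamma_sst = 0.000000, Gamma_stt = -1.598580, Gamma_tss = 0.000000, Gamma_tst = 0.369180, Gamma_ttt = 0.000000; k3 = (1.002547, -0.114547, 0.020975, 0.084792)
  k4: at (s, t) = (-0.499363, -0.028637), (ds/dtau, dt/dtau) = (1.005244, -0.103802); Gamma_sss = 0.000000, Gamma_sst = 0.000000, Gamma_stt = -1.672507, Gamma_tss = 0.000000, Gamma_tst = 0.352862, Gamma_ttt = 0.000000; k4 = (1.005244, -0.103802, 0.018021, 0.073640)
  Y <- Y + (h/6)(k1 + 2k2 + 2k3 + k4): s = -0.4993, t = -0.0285, ds/dtau = 1.0052, dt/dtau = -0.1039
step 2:
  k1: at (s, t) = (-0.499321, -0.028488), (ds/dtau, dt/dtau) = (1.005189, -0.103865); Gamma_sss = 0.000000, Gamma_sst = 0.000000, Gamma_stt = -1.672532, Gamma_tss = 0.000000, Gamma_tst = 0.352857, Gamma_ttt = 0.000000; k1 = (1.005189, -0.103865, 0.018043, 0.073679)
  k2: at (s, t) = (-0.373672, -0.041471), (ds/dtau, dt/dtau) = (1.007445, -0.094655); Gamma_sss = 0.000000, Gamma_sst = 0.000000, Gamma_stt = -1.746685, Gamma_tss = 0.000000, Gamma_tst = 0.337877, Gamma_ttt = 0.000000; k2 = (1.007445, -0.094655, 0.015650, 0.064440)
  k3: at (s, t) = (-0.373391, -0.040319), (ds/dtau, dt/dtau) = (1.007145, -0.095810); Gamma_sss = 0.000000, Gamma_sst = 0.000000, Gamma_stt = -1.746851, Gamma_tss = 0.000000, Gamma_tst = 0.337844, Gamma_ttt = 0.000000; k3 = (1.007145, -0.095810, 0.016035, 0.065200)
  k4: at (s, t) = (-0.247535, -0.052440), (ds/dtau, dt/dtau) = (1.009198, -0.087565); Gamma_sss = 0.000000, Gamma_sst = 0.000000, Gamma_stt = -1.821127, Gamma_tss = 0.000000, Gamma_tst = 0.324065, Gamma_ttt = 0.000000; k4 = (1.009198, -0.087565, 0.013964, 0.057275)
  Y <- Y + (h/6)(k1 + 2k2 + 2k3 + k4): s = -0.2475, t = -0.0523, ds/dtau = 1.0092, dt/dtau = -0.0876


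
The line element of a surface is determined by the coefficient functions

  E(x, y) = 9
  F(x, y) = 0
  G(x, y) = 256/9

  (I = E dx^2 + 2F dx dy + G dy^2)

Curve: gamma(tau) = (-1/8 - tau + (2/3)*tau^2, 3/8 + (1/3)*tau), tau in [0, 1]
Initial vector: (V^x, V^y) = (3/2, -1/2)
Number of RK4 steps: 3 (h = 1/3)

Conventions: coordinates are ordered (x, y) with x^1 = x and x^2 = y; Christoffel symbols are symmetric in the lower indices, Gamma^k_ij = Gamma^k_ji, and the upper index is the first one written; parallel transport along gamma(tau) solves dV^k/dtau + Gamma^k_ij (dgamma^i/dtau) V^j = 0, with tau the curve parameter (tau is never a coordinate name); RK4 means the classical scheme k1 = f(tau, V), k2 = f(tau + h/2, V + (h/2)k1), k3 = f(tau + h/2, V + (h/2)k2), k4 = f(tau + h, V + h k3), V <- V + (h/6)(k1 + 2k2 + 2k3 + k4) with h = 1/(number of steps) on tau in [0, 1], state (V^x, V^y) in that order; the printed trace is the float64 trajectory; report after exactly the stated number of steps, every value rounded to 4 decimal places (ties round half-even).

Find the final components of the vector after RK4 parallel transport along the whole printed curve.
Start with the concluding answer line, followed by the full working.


Answer: V^x = 1.5000, V^y = -0.5000

gamma'(tau) = (-1 + (4/3)*tau, 1/3); f(tau, V)^k = -Gamma^k_ij(gamma(tau)) gamma'^i(tau) V^j; h = 1/3; intermediate values shown to 6 dp
curve data and Christoffel symbols at the stage parameters:
  tau = 0.000000: gamma = (-0.125000, 0.375000), gamma' = (-1.000000, 0.333333); Gamma_xxx = 0.000000, Gamma_xxy = 0.000000, Gamma_xyy = 0.000000, Gamma_yxx = 0.000000, Gamma_yxy = 0.000000, Gamma_yyy = 0.000000
  tau = 0.166667: gamma = (-0.273148, 0.430556), gamma' = (-0.777778, 0.333333); Gamma_xxx = 0.000000, Gamma_xxy = 0.000000, Gamma_xyy = 0.000000, Gamma_yxx = 0.000000, Gamma_yxy = 0.000000, Gamma_yyy = 0.000000
  tau = 0.333333: gamma = (-0.384259, 0.486111), gamma' = (-0.555556, 0.333333); Gamma_xxx = 0.000000, Gamma_xxy = 0.000000, Gamma_xyy = 0.000000, Gamma_yxx = 0.000000, Gamma_yxy = 0.000000, Gamma_yyy = 0.000000
  tau = 0.500000: gamma = (-0.458333, 0.541667), gamma' = (-0.333333, 0.333333); Gamma_xxx = 0.000000, Gamma_xxy = 0.000000, Gamma_xyy = 0.000000, Gamma_yxx = 0.000000, Gamma_yxy = 0.000000, Gamma_yyy = 0.000000
  tau = 0.666667: gamma = (-0.495370, 0.597222), gamma' = (-0.111111, 0.333333); Gamma_xxx = 0.000000, Gamma_xxy = 0.000000, Gamma_xyy = 0.000000, Gamma_yxx = 0.000000, Gamma_yxy = 0.000000, Gamma_yyy = 0.000000
  tau = 0.833333: gamma = (-0.495370, 0.652778), gamma' = (0.111111, 0.333333); Gamma_xxx = 0.000000, Gamma_xxy = 0.000000, Gamma_xyy = 0.000000, Gamma_yxx = 0.000000, Gamma_yxy = 0.000000, Gamma_yyy = 0.000000
  tau = 1.000000: gamma = (-0.458333, 0.708333), gamma' = (0.333333, 0.333333); Gamma_xxx = 0.000000, Gamma_xxy = 0.000000, Gamma_xyy = 0.000000, Gamma_yxx = 0.000000, Gamma_yxy = 0.000000, Gamma_yyy = 0.000000
step 0: V^x = 1.5000, V^y = -0.5000
step 1: k1 = (0.000000, 0.000000), k2 = (0.000000, 0.000000), k3 = (0.000000, 0.000000), k4 = (0.000000, 0.000000); V <- V + (h/6)(k1 + 2k2 + 2k3 + k4): V^x = 1.5000, V^y = -0.5000
step 2: k1 = (0.000000, 0.000000), k2 = (0.000000, 0.000000), k3 = (0.000000, 0.000000), k4 = (0.000000, 0.000000); V <- V + (h/6)(k1 + 2k2 + 2k3 + k4): V^x = 1.5000, V^y = -0.5000
step 3: k1 = (0.000000, 0.000000), k2 = (0.000000, 0.000000), k3 = (0.000000, 0.000000), k4 = (0.000000, 0.000000); V <- V + (h/6)(k1 + 2k2 + 2k3 + k4): V^x = 1.5000, V^y = -0.5000


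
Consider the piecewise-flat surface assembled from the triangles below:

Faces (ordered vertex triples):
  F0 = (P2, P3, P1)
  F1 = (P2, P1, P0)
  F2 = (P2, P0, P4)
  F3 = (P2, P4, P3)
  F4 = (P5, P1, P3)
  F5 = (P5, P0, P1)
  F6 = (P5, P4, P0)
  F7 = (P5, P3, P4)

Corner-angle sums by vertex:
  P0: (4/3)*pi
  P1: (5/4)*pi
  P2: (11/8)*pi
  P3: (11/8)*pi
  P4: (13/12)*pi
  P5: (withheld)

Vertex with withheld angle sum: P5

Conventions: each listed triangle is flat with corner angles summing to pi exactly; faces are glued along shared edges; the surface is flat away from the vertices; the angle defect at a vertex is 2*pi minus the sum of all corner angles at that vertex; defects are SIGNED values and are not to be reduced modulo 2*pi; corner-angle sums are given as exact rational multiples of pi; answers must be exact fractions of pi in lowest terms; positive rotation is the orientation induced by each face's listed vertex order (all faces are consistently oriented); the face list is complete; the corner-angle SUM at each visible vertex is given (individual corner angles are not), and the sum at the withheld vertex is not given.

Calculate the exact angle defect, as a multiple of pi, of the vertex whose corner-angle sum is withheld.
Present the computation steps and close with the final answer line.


V = 6, E = 12, F = 8; chi = V - E + F = 2
Gauss-Bonnet: total defect = 2*pi*chi = 4*pi; visible defects sum to (43/12)*pi

Answer: defect(P5) = (5/12)*pi


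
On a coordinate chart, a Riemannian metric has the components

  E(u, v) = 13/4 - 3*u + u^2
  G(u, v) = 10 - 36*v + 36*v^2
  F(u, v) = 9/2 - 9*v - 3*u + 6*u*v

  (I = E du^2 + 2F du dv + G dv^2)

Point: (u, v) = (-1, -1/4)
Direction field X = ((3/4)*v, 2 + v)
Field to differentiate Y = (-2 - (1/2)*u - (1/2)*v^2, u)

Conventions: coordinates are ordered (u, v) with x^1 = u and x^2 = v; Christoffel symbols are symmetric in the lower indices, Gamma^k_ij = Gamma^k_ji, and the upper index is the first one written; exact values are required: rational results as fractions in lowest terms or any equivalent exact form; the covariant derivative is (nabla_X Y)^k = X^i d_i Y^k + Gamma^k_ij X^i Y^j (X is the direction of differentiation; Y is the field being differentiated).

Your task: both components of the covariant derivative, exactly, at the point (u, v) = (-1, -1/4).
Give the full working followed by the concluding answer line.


E = 29/4, F = 45/4, G = 85/4 at the point
E_u = -5, E_v = 0, F_u = -9/2, F_v = -15, G_u = 0, G_v = -54
EG - F^2 = 55/2;  g^inv = (2/55) * [[85/4, -45/4], [-45/4, 29/4]]
first-kind symbols [ij,l] = (1/2)(d_i g_jl + d_j g_il - d_l g_ij): [uu,u] = E_u/2 = -5/2, [uu,v] = F_u - E_v/2 = -9/2, [uv,u] = E_v/2 = 0, [uv,v] = G_u/2 = 0, [vv,u] = F_v - G_u/2 = -15, [vv,v] = G_v/2 = -27
Gamma^u_ij = (G*[ij,u] - F*[ij,v])/(EG - F^2), Gamma^v_ij = (E*[ij,v] - F*[ij,u])/(EG - F^2)
Gamma_uuu = -1/11, Gamma_uuv = 0, Gamma_uvv = -6/11, Gamma_vuu = -9/55, Gamma_vuv = 0, Gamma_vvv = -54/55
X = (-3/16, 7/4), Y = (-49/32, -1) at the point

Answer: (nabla_X Y)^u = 8221/5632, (nabla_X Y)^v = 41781/28160


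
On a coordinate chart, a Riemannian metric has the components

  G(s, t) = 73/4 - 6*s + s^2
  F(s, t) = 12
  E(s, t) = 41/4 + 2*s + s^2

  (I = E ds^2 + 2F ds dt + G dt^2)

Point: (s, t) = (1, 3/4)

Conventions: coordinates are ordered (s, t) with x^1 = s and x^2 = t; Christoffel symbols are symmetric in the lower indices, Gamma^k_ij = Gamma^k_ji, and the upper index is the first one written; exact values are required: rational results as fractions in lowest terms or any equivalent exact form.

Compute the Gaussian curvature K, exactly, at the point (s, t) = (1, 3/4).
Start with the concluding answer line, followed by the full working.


Answer: K = -16/505

E = 53/4, F = 12, G = 53/4, EG - F^2 = 505/16 at the point
E_s = 4, E_t = 0, F_s = 0, F_t = 0, G_s = -4, G_t = 0
E_tt = 0, F_st = 0, G_ss = 2
Compute both Brioschi determinants and normalise by (EG - F^2)^2.
M1 = [[-E_tt/2 + F_st - G_ss/2, E_s/2, F_s - E_t/2], [F_t - G_s/2, E, F], [G_t/2, F, G]] = [[-1, 2, 0], [2, 53/4, 12], [0, 12, 53/4]]; det M1 = -1353/16
M2 = [[0, E_t/2, G_s/2], [E_t/2, E, F], [G_s/2, F, G]] = [[0, 0, -2], [0, 53/4, 12], [-2, 12, 53/4]]; det M2 = -53
det M1 - det M2 = -505/16; K = -505/16 / (505/16)^2 = -16/505


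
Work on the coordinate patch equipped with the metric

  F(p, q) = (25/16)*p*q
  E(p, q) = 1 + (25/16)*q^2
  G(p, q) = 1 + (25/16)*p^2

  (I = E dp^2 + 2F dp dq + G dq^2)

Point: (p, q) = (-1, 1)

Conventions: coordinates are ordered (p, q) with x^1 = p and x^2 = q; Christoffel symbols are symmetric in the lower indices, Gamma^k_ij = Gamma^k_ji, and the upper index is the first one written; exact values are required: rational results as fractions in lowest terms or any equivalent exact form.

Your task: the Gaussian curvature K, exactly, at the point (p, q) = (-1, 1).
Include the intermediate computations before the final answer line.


E = 41/16, F = -25/16, G = 41/16, EG - F^2 = 33/8 at the point
E_p = 0, E_q = 25/8, F_p = 25/16, F_q = -25/16, G_p = -25/8, G_q = 0
E_qq = 25/8, F_pq = 25/16, G_pp = 25/8
Compute both Brioschi determinants and normalise by (EG - F^2)^2.
M1 = [[-E_qq/2 + F_pq - G_pp/2, E_p/2, F_p - E_q/2], [F_q - G_p/2, E, F], [G_q/2, F, G]] = [[-25/16, 0, 0], [0, 41/16, -25/16], [0, -25/16, 41/16]]; det M1 = -825/128
M2 = [[0, E_q/2, G_p/2], [E_q/2, E, F], [G_p/2, F, G]] = [[0, 25/16, -25/16], [25/16, 41/16, -25/16], [-25/16, -25/16, 41/16]]; det M2 = -625/128
det M1 - det M2 = -25/16; K = -25/16 / (33/8)^2 = -100/1089

Answer: K = -100/1089


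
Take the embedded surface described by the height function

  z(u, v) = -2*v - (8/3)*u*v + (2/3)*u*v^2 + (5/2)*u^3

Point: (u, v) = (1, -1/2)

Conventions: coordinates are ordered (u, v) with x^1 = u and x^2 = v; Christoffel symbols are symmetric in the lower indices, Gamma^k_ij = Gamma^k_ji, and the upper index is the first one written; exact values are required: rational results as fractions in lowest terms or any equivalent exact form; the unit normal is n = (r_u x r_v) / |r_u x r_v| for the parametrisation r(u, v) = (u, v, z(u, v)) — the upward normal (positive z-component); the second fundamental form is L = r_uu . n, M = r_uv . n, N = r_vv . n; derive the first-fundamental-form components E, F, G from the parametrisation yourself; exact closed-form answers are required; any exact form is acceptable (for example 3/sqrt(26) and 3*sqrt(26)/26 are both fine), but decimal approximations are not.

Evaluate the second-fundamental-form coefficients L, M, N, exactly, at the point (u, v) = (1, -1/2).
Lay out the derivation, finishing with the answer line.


z_u = 9, z_v = -16/3, z_uu = 15, z_uv = -10/3, z_vv = 4/3
E = 82, F = -48, G = 265/9; answer radicand W^2 = 994/9
unnormalised second-form numerators: l = 15, m = -10/3, n = 4/3; L = l/sqrt(994/9), and similarly M = m/sqrt(W^2), N = n/sqrt(W^2)

Answer: L = 45*sqrt(994)/994, M = -5*sqrt(994)/497, N = 2*sqrt(994)/497


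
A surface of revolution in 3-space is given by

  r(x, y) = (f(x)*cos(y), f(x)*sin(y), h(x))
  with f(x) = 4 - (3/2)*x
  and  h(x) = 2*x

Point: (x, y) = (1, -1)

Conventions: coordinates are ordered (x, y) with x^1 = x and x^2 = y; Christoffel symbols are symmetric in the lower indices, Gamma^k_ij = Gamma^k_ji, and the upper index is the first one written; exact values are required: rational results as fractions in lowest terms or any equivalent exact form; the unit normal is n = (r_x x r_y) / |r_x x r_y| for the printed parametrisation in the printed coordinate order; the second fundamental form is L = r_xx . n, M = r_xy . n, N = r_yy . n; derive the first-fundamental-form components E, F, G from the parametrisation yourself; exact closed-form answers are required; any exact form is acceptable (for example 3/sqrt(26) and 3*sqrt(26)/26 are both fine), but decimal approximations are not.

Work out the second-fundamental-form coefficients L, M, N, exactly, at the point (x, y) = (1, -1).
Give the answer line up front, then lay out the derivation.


Answer: L = 0, M = 0, N = 2

f = 5/2, f' = -3/2, f'' = 0, h' = 2, h'' = 0
E = 25/4, F = 0, G = 25/4; answer radicand W^2 = 25/4
unnormalised second-form numerators: l = 0, m = 0, n = 5; L = l/sqrt(25/4), and similarly M = m/sqrt(W^2), N = n/sqrt(W^2)


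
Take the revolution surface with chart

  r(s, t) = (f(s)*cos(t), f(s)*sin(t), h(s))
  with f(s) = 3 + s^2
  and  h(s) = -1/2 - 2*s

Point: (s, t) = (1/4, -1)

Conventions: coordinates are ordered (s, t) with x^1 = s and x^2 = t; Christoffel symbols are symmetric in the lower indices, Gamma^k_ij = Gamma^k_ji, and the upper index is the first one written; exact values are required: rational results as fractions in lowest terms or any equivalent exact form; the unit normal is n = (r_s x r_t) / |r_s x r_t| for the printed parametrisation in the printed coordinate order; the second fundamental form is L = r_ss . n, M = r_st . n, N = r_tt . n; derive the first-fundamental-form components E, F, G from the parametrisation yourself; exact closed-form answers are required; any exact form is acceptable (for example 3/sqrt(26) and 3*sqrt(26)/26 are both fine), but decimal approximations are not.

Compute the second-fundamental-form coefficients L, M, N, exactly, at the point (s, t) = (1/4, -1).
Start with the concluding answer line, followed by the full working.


Answer: L = 8*sqrt(17)/17, M = 0, N = -49*sqrt(17)/68

f = 49/16, f' = 1/2, f'' = 2, h' = -2, h'' = 0
E = 17/4, F = 0, G = 2401/256; answer radicand W^2 = 17/4
unnormalised second-form numerators: l = 4, m = 0, n = -49/8; L = l/sqrt(17/4), and similarly M = m/sqrt(W^2), N = n/sqrt(W^2)


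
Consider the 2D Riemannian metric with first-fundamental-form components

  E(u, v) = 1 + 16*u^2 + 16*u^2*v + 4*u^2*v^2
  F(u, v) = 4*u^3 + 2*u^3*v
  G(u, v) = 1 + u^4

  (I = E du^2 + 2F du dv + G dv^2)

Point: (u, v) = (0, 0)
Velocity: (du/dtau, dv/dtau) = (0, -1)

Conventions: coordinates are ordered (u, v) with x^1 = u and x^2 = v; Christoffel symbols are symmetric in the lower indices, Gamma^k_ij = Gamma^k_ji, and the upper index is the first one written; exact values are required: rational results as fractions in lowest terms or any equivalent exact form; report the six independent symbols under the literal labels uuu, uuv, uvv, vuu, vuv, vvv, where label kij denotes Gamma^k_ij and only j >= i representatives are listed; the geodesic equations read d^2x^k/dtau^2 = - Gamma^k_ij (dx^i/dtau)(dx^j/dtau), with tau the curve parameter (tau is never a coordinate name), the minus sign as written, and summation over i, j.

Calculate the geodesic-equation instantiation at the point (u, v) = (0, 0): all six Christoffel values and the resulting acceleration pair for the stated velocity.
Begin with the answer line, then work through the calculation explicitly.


Answer: Gamma_uuu = 0, Gamma_uuv = 0, Gamma_uvv = 0, Gamma_vuu = 0, Gamma_vuv = 0, Gamma_vvv = 0; accelerations (d^2u/dtau^2, d^2v/dtau^2) = (0, 0)

E = 1, F = 0, G = 1 at the point
E_u = 0, E_v = 0, F_u = 0, F_v = 0, G_u = 0, G_v = 0
EG - F^2 = 1;  g^inv = (1) * [[1, 0], [0, 1]]
first-kind symbols [ij,l] = (1/2)(d_i g_jl + d_j g_il - d_l g_ij): [uu,u] = E_u/2 = 0, [uu,v] = F_u - E_v/2 = 0, [uv,u] = E_v/2 = 0, [uv,v] = G_u/2 = 0, [vv,u] = F_v - G_u/2 = 0, [vv,v] = G_v/2 = 0
Gamma^u_ij = (G*[ij,u] - F*[ij,v])/(EG - F^2), Gamma^v_ij = (E*[ij,v] - F*[ij,u])/(EG - F^2)
Gamma_uuu = 0, Gamma_uuv = 0, Gamma_uvv = 0, Gamma_vuu = 0, Gamma_vuv = 0, Gamma_vvv = 0
d^2u/dtau^2 = -(Gamma_uuu*(0)^2 + 2*Gamma_uuv*(0)*(-1) + Gamma_uvv*(-1)^2) = 0
d^2v/dtau^2 = -(Gamma_vuu*(0)^2 + 2*Gamma_vuv*(0)*(-1) + Gamma_vvv*(-1)^2) = 0


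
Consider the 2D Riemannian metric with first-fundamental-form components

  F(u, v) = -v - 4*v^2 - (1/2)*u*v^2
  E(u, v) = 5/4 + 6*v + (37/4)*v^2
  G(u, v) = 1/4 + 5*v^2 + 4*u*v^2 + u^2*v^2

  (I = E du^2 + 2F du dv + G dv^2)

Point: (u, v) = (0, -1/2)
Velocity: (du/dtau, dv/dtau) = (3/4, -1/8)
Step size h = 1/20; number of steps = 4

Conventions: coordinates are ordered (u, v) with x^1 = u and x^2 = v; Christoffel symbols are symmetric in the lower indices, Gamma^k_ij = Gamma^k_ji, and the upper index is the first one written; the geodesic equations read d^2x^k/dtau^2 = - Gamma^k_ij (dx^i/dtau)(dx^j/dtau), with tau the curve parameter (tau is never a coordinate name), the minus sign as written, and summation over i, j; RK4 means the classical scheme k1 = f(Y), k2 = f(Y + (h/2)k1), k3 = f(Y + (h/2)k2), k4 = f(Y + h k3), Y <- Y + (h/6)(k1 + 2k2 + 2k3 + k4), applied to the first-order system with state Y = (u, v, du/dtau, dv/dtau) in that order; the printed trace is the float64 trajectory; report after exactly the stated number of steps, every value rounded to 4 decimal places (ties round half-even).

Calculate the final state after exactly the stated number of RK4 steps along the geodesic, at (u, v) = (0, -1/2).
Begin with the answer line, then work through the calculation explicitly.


Answer: u = 0.1194, v = -0.5411, du/dtau = 0.4462, dv/dtau = -0.2703

f(Y) = (du/dtau, dv/dtau, -Gamma^u_ij Y'^i Y'^j, -Gamma^v_ij Y'^i Y'^j) with the Gammas evaluated at the stage position; h = 0.050000; intermediate values shown to 6 dp
step 0: u = 0.0000, v = -0.5000, du/dtau = 0.7500, dv/dtau = -0.1250
step 1:
  k1: at (u, v) = (0.000000, -0.500000), (du/dtau, dv/dtau) = (0.750000, -0.125000); Gamma_uuu = 1.263158, Gamma_uuv = -3.684211, Gamma_uvv = 4.210526, Gamma_vuu = 1.421053, Gamma_vuv = -0.894737, Gamma_vvv = -0.263158; k1 = (0.750000, -0.125000, -1.467105, -0.962993)
  k2: at (u, v) = (0.018750, -0.503125), (du/dtau, dv/dtau) = (0.713322, -0.149075); Gamma_uuu = 1.266696, Gamma_uuv = -3.689539, Gamma_uvv = 4.158097, Gamma_vuu = 1.417573, Gamma_vuv = -0.897374, Gamma_vvv = -0.277228; k2 = (0.713322, -0.149075, -1.521618, -0.905992)
  k3: at (u, v) = (0.017833, -0.503727), (du/dtau, dv/dtau) = (0.711960, -0.147650); Gamma_uuu = 1.270098, Gamma_uuv = -3.691730, Gamma_uvv = 4.150123, Gamma_vuu = 1.421575, Gamma_vuv = -0.900323, Gamma_vvv = -0.275651; k3 = (0.711960, -0.147650, -1.510424, -0.903853)
  k4: at (u, v) = (0.035598, -0.507382), (du/dtau, dv/dtau) = (0.674479, -0.170193); Gamma_uuu = 1.275524, Gamma_uuv = -3.696678, Gamma_uvv = 4.090227, Gamma_vuu = 1.420880, Gamma_vuv = -0.904552, Gamma_vvv = -0.288703; k4 = (0.674479, -0.170193, -1.547432, -0.845696)
  Y <- Y + (h/6)(k1 + 2k2 + 2k3 + k4): u = 0.0356, v = -0.5074, du/dtau = 0.6743, dv/dtau = -0.1702
step 2:
  k1: at (u, v) = (0.035625, -0.507405), (du/dtau, dv/dtau) = (0.674345, -0.170236); Gamma_uuu = 1.275608, Gamma_uuv = -3.696728, Gamma_uvv = 4.089892, Gamma_vuu = 1.420961, Gamma_vuv = -0.904623, Gamma_vvv = -0.288707; k1 = (0.674345, -0.170236, -1.547353, -0.845500)
  k2: at (u, v) = (0.052484, -0.511661), (du/dtau, dv/dtau) = (0.635661, -0.191374); Gamma_uuu = 1.282930, Gamma_uuv = -3.700910, Gamma_uvv = 4.021571, Gamma_vuu = 1.423095, Gamma_vuv = -0.910423, Gamma_vvv = -0.300892; k2 = (0.635661, -0.191374, -1.566097, -0.785507)
  k3: at (u, v) = (0.051517, -0.512190), (du/dtau, dv/dtau) = (0.635192, -0.189874); Gamma_uuu = 1.285722, Gamma_uuv = -3.702219, Gamma_uvv = 4.014597, Gamma_vuu = 1.426534, Gamma_vuv = -0.912819, Gamma_vvv = -0.299565; k3 = (0.635192, -0.189874, -1.556509, -0.784947)
  k4: at (u, v) = (0.067385, -0.516899), (du/dtau, dv/dtau) = (0.596519, -0.209484); Gamma_uuu = 1.293845, Gamma_uuv = -3.704208, Gamma_uvv = 3.940057, Gamma_vuu = 1.430468, Gamma_vuv = -0.919204, Gamma_vvv = -0.311255; k4 = (0.596519, -0.209484, -1.559063, -0.725082)
  Y <- Y + (h/6)(k1 + 2k2 + 2k3 + k4): u = 0.0674, v = -0.5169, du/dtau = 0.5964, dv/dtau = -0.2095
step 3:
  k1: at (u, v) = (0.067397, -0.516924), (du/dtau, dv/dtau) = (0.596415, -0.209499); Gamma_uuu = 1.293931, Gamma_uuv = -3.704234, Gamma_uvv = 3.939701, Gamma_vuu = 1.430562, Gamma_vuv = -0.919276, Gamma_vvv = -0.311251; k1 = (0.596415, -0.209499, -1.558852, -0.724929)
  k2: at (u, v) = (0.082307, -0.522161), (du/dtau, dv/dtau) = (0.557443, -0.227622); Gamma_uuu = 1.302918, Gamma_uuv = -3.703721, Gamma_uvv = 3.858077, Gamma_vuu = 1.436427, Gamma_vuv = -0.926277, Gamma_vvv = -0.322514; k2 = (0.557443, -0.227622, -1.544671, -0.664714)
  k3: at (u, v) = (0.081333, -0.522614), (du/dtau, dv/dtau) = (0.557798, -0.226117); Gamma_uuu = 1.305141, Gamma_uuv = -3.704290, Gamma_uvv = 3.852202, Gamma_vuu = 1.439321, Gamma_vuv = -0.928160, Gamma_vvv = -0.321421; k3 = (0.557798, -0.226117, -1.537463, -0.665527)
  k4: at (u, v) = (0.095287, -0.528230), (du/dtau, dv/dtau) = (0.519541, -0.242775); Gamma_uuu = 1.314020, Gamma_uuv = -3.700273, Gamma_uvv = 3.765929, Gamma_vuu = 1.446145, Gamma_vuv = -0.934914, Gamma_vvv = -0.332558; k4 = (0.519541, -0.242775, -1.510092, -0.606592)
  Y <- Y + (h/6)(k1 + 2k2 + 2k3 + k4): u = 0.0953, v = -0.5283, du/dtau = 0.5195, dv/dtau = -0.2428
step 4:
  k1: at (u, v) = (0.095284, -0.528255), (du/dtau, dv/dtau) = (0.519471, -0.242766); Gamma_uuu = 1.314102, Gamma_uuv = -3.700270, Gamma_uvv = 3.765574, Gamma_vuu = 1.446244, Gamma_vuv = -0.934981, Gamma_vvv = -0.332549; k1 = (0.519471, -0.242766, -1.509815, -0.606491)
  k2: at (u, v) = (0.108271, -0.534324), (du/dtau, dv/dtau) = (0.481726, -0.257928); Gamma_uuu = 1.322998, Gamma_uuv = -3.692572, Gamma_uvv = 3.673914, Gamma_vuu = 1.454228, Gamma_vuv = -0.941575, Gamma_vvv = -0.343543; k2 = (0.481726, -0.257928, -1.469036, -0.548595)
  k3: at (u, v) = (0.107327, -0.534703), (du/dtau, dv/dtau) = (0.482745, -0.256480); Gamma_uuu = 1.324725, Gamma_uuv = -3.692609, Gamma_uvv = 3.669163, Gamma_vuu = 1.456621, Gamma_vuv = -0.943016, Gamma_vvv = -0.342650; k3 = (0.482745, -0.256480, -1.464482, -0.550434)
  k4: at (u, v) = (0.119421, -0.541079), (du/dtau, dv/dtau) = (0.446247, -0.270287); Gamma_uuu = 1.332848, Gamma_uuv = -3.680742, Gamma_uvv = 3.574591, Gamma_vuu = 1.464899, Gamma_vuv = -0.948764, Gamma_vvv = -0.353709; k4 = (0.446247, -0.270287, -1.414466, -0.494745)
  Y <- Y + (h/6)(k1 + 2k2 + 2k3 + k4): u = 0.1194, v = -0.5411, du/dtau = 0.4462, dv/dtau = -0.2703


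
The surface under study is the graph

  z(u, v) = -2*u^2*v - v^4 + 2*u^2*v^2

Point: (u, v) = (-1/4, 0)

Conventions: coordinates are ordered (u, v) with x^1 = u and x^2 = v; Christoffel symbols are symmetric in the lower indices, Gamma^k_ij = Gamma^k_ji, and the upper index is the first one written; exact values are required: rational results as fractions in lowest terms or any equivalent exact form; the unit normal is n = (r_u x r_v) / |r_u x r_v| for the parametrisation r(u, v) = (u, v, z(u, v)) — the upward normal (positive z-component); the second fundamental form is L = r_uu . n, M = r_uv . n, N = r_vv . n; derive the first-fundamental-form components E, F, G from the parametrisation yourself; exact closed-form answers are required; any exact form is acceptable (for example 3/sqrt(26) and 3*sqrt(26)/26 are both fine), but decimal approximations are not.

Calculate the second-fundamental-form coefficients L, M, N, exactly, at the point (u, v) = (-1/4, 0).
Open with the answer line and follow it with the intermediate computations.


Answer: L = 0, M = 8*sqrt(65)/65, N = 2*sqrt(65)/65

z_u = 0, z_v = -1/8, z_uu = 0, z_uv = 1, z_vv = 1/4
E = 1, F = 0, G = 65/64; answer radicand W^2 = 65/64
unnormalised second-form numerators: l = 0, m = 1, n = 1/4; L = l/sqrt(65/64), and similarly M = m/sqrt(W^2), N = n/sqrt(W^2)


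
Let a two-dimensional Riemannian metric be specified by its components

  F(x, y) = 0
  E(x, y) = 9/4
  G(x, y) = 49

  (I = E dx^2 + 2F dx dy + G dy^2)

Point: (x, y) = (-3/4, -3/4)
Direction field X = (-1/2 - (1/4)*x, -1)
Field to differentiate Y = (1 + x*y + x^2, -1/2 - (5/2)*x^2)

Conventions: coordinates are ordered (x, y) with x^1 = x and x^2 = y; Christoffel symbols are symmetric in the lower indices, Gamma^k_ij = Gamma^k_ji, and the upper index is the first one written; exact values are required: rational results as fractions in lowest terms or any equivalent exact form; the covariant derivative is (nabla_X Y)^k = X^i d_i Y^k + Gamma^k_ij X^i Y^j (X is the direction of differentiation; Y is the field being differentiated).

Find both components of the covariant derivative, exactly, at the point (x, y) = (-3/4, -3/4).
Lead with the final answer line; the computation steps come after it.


Answer: (nabla_X Y)^x = 93/64, (nabla_X Y)^y = -75/64

E = 9/4, F = 0, G = 49 at the point
E_x = 0, E_y = 0, F_x = 0, F_y = 0, G_x = 0, G_y = 0
EG - F^2 = 441/4;  g^inv = (4/441) * [[49, 0], [0, 9/4]]
first-kind symbols [ij,l] = (1/2)(d_i g_jl + d_j g_il - d_l g_ij): [xx,x] = E_x/2 = 0, [xx,y] = F_x - E_y/2 = 0, [xy,x] = E_y/2 = 0, [xy,y] = G_x/2 = 0, [yy,x] = F_y - G_x/2 = 0, [yy,y] = G_y/2 = 0
Gamma^x_ij = (G*[ij,x] - F*[ij,y])/(EG - F^2), Gamma^y_ij = (E*[ij,y] - F*[ij,x])/(EG - F^2)
Gamma_xxx = 0, Gamma_xxy = 0, Gamma_xyy = 0, Gamma_yxx = 0, Gamma_yxy = 0, Gamma_yyy = 0
X = (-5/16, -1), Y = (17/8, -61/32) at the point


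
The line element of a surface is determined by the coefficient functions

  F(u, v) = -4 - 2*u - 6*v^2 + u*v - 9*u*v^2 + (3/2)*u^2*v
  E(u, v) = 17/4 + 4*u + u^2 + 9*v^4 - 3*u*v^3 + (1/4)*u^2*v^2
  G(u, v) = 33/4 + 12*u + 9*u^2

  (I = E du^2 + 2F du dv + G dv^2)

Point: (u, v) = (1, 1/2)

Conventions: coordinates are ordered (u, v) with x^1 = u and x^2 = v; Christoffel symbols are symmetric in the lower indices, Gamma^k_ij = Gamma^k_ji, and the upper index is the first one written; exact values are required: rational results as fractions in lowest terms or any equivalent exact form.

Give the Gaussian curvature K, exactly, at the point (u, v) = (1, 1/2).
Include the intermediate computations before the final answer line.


E = 19/2, F = -17/2, G = 117/4, EG - F^2 = 1645/8 at the point
E_u = 23/4, E_v = 5/2, F_u = -9/4, F_v = -25/2, G_u = 30, G_v = 0
E_vv = 37/2, F_uv = -5, G_uu = 18
The intrinsic route: Brioschi's K = (det M1 - det M2)/(EG - F^2)^2.
M1 = [[-E_vv/2 + F_uv - G_uu/2, E_u/2, F_u - E_v/2], [F_v - G_u/2, E, F], [G_v/2, F, G]] = [[-93/4, 23/8, -7/2], [-55/2, 19/2, -17/2], [0, -17/2, 117/4]]; det M1 = -210325/64
M2 = [[0, E_v/2, G_u/2], [E_v/2, E, F], [G_u/2, F, G]] = [[0, 5/4, 15], [5/4, 19/2, -17/2], [15, -17/2, 117/4]]; det M2 = -160125/64
det M1 - det M2 = -6275/8; K = -6275/8 / (1645/8)^2 = -2008/108241

Answer: K = -2008/108241


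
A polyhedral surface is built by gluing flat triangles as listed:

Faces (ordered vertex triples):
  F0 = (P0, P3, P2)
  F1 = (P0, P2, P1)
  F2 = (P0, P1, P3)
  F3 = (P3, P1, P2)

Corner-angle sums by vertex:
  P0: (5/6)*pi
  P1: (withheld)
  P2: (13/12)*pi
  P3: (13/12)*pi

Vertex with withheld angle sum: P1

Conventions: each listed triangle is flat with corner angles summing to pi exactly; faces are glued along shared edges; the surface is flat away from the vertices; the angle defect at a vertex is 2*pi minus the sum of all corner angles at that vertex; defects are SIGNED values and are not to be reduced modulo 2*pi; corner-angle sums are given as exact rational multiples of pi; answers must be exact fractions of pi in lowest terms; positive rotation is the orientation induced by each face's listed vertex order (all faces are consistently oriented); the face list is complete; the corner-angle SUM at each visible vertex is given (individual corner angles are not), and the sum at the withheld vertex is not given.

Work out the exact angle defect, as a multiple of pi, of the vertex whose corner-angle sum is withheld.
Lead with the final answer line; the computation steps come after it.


Answer: defect(P1) = pi

V = 4, E = 6, F = 4; chi = V - E + F = 2
Gauss-Bonnet: total defect = 2*pi*chi = 4*pi; visible defects sum to 3*pi


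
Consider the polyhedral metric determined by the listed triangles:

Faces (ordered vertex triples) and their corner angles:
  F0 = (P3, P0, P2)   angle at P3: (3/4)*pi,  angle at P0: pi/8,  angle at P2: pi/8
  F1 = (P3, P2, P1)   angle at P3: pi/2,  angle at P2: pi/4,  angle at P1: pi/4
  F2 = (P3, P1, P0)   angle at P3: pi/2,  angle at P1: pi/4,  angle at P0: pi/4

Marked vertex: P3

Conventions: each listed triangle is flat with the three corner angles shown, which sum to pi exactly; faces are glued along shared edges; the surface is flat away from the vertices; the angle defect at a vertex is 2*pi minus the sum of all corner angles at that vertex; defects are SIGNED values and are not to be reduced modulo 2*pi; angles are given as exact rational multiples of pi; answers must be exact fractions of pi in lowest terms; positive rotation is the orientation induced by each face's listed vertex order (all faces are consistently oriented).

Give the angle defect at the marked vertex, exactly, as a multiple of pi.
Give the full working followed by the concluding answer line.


Sum of corner angles at P3: (7/4)*pi
defect = 2*pi - (7/4)*pi

Answer: defect(P3) = pi/4


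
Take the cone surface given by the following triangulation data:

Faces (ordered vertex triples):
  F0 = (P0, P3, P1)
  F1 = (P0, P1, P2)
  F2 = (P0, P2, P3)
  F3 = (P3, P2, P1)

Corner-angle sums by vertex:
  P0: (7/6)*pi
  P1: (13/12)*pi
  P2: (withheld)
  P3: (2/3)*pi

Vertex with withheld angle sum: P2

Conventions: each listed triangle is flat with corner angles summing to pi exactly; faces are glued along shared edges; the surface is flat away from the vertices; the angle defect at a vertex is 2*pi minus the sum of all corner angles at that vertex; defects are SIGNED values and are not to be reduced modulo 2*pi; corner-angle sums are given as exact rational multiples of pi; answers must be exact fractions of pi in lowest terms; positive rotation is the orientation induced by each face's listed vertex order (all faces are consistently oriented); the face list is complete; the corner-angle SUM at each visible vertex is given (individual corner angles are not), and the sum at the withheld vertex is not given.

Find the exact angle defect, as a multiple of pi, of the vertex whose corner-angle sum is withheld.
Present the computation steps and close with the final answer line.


V = 4, E = 6, F = 4; chi = V - E + F = 2
Gauss-Bonnet: total defect = 2*pi*chi = 4*pi; visible defects sum to (37/12)*pi

Answer: defect(P2) = (11/12)*pi


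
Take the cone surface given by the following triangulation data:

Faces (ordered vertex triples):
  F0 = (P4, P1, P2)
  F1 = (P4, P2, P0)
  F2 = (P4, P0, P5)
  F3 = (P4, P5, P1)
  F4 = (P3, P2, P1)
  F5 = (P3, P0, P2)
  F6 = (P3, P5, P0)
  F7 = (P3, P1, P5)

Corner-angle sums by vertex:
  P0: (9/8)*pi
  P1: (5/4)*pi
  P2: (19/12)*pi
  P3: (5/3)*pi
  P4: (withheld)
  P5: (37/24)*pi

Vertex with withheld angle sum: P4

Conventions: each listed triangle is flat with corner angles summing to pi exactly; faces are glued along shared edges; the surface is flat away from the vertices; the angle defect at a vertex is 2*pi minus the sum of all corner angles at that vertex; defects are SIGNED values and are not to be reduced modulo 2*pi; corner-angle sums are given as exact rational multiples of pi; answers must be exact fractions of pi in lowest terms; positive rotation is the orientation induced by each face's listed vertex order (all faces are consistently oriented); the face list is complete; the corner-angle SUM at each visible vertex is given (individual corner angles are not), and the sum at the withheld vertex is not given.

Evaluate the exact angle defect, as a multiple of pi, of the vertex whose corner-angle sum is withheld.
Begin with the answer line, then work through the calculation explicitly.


Answer: defect(P4) = (7/6)*pi

V = 6, E = 12, F = 8; chi = V - E + F = 2
Gauss-Bonnet: total defect = 2*pi*chi = 4*pi; visible defects sum to (17/6)*pi


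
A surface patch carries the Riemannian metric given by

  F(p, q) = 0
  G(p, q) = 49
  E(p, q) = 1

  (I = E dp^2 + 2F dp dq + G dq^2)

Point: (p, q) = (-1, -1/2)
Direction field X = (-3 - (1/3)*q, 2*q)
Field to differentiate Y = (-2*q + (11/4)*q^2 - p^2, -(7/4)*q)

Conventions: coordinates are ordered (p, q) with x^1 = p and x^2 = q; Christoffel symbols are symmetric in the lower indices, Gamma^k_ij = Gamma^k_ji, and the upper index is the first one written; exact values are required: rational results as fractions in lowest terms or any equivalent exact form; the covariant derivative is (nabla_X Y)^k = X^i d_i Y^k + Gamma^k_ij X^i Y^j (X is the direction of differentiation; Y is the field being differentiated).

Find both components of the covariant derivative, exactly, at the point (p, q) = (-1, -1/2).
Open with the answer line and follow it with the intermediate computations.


Answer: (nabla_X Y)^p = -11/12, (nabla_X Y)^q = 7/4

E = 1, F = 0, G = 49 at the point
E_p = 0, E_q = 0, F_p = 0, F_q = 0, G_p = 0, G_q = 0
EG - F^2 = 49;  g^inv = (1/49) * [[49, 0], [0, 1]]
first-kind symbols [ij,l] = (1/2)(d_i g_jl + d_j g_il - d_l g_ij): [pp,p] = E_p/2 = 0, [pp,q] = F_p - E_q/2 = 0, [pq,p] = E_q/2 = 0, [pq,q] = G_p/2 = 0, [qq,p] = F_q - G_p/2 = 0, [qq,q] = G_q/2 = 0
Gamma^p_ij = (G*[ij,p] - F*[ij,q])/(EG - F^2), Gamma^q_ij = (E*[ij,q] - F*[ij,p])/(EG - F^2)
Gamma_ppp = 0, Gamma_ppq = 0, Gamma_pqq = 0, Gamma_qpp = 0, Gamma_qpq = 0, Gamma_qqq = 0
X = (-17/6, -1), Y = (11/16, 7/8) at the point


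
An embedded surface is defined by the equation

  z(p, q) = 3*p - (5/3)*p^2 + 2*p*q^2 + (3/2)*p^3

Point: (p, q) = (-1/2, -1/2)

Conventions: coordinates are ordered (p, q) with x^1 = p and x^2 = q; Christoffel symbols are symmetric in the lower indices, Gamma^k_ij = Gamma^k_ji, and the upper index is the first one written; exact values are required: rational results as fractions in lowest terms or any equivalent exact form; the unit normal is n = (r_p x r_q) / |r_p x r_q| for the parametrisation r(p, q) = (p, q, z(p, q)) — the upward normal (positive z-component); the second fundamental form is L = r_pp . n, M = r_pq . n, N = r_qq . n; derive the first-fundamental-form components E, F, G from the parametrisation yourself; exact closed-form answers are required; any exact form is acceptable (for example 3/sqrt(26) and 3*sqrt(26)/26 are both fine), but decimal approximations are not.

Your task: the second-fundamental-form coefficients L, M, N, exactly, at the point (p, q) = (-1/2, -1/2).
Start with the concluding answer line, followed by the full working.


Answer: L = -188*sqrt(23953)/23953, M = -48*sqrt(23953)/23953, N = -48*sqrt(23953)/23953

z_p = 151/24, z_q = 1, z_pp = -47/6, z_pq = -2, z_qq = -2
E = 23377/576, F = 151/24, G = 2; answer radicand W^2 = 23953/576
unnormalised second-form numerators: l = -47/6, m = -2, n = -2; L = l/sqrt(23953/576), and similarly M = m/sqrt(W^2), N = n/sqrt(W^2)


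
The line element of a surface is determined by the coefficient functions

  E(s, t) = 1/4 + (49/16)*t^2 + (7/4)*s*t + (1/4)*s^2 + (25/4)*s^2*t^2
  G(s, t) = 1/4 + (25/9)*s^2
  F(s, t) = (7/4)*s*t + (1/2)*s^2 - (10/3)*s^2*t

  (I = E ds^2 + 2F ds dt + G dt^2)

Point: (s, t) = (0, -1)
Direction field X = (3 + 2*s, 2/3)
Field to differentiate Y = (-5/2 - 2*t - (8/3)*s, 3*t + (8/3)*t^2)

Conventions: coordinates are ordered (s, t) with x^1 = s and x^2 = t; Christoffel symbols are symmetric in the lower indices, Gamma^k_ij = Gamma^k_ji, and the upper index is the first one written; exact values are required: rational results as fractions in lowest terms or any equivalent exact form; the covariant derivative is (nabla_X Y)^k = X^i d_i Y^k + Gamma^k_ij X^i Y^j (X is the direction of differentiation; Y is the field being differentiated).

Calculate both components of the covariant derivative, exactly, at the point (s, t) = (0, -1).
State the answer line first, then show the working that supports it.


Answer: (nabla_X Y)^s = -1225/159, (nabla_X Y)^t = -679/72

E = 53/16, F = 0, G = 1/4 at the point
E_s = -7/4, E_t = -49/8, F_s = -7/4, F_t = 0, G_s = 0, G_t = 0
EG - F^2 = 53/64;  g^inv = (64/53) * [[1/4, 0], [0, 53/16]]
first-kind symbols [ij,l] = (1/2)(d_i g_jl + d_j g_il - d_l g_ij): [ss,s] = E_s/2 = -7/8, [ss,t] = F_s - E_t/2 = 21/16, [st,s] = E_t/2 = -49/16, [st,t] = G_s/2 = 0, [tt,s] = F_t - G_s/2 = 0, [tt,t] = G_t/2 = 0
Gamma^s_ij = (G*[ij,s] - F*[ij,t])/(EG - F^2), Gamma^t_ij = (E*[ij,t] - F*[ij,s])/(EG - F^2)
Gamma_sss = -14/53, Gamma_sst = -49/53, Gamma_stt = 0, Gamma_tss = 21/4, Gamma_tst = 0, Gamma_ttt = 0
X = (3, 2/3), Y = (-1/2, -1/3) at the point


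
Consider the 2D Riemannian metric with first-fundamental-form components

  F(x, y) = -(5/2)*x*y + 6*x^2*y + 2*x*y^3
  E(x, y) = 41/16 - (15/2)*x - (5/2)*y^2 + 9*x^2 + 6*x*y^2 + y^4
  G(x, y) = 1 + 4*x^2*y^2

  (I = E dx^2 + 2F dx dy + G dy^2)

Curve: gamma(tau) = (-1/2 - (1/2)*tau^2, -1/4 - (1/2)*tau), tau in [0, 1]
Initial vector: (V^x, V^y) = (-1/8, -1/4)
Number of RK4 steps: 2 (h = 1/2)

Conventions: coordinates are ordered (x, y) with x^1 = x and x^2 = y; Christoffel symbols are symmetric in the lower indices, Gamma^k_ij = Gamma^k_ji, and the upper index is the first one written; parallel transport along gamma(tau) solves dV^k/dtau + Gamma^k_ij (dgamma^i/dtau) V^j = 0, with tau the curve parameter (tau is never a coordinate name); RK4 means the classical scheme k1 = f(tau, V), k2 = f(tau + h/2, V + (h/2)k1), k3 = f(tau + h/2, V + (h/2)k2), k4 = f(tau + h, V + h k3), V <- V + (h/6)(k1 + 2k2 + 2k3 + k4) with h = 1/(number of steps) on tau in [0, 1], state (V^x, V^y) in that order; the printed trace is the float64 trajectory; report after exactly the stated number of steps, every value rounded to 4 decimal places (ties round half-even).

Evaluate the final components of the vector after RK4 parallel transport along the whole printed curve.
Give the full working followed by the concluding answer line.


gamma'(tau) = (-tau, -1/2); f(tau, V)^k = -Gamma^k_ij(gamma(tau)) gamma'^i(tau) V^j; h = 1/2; intermediate values shown to 6 dp
curve data and Christoffel symbols at the stage parameters:
  tau = 0.000000: gamma = (-0.500000, -0.250000), gamma' = (0.000000, -0.500000); Gamma_xxx = -0.973126, Gamma_xxy = 0.162188, Gamma_xyy = 0.324375, Gamma_yxx = 0.090523, Gamma_yxy = -0.015087, Gamma_yyy = -0.030174
  tau = 0.250000: gamma = (-0.531250, -0.375000), gamma' = (-0.250000, -0.500000); Gamma_xxx = -0.957917, Gamma_xxy = 0.239479, Gamma_xyy = 0.339262, Gamma_yxx = 0.141196, Gamma_yxy = -0.035299, Gamma_yyy = -0.050007
  tau = 0.500000: gamma = (-0.625000, -0.500000), gamma' = (-0.500000, -0.500000); Gamma_xxx = -0.893204, Gamma_xxy = 0.297735, Gamma_xyy = 0.372168, Gamma_yxx = 0.194175, Gamma_yxy = -0.064725, Gamma_yyy = -0.080906
  tau = 0.750000: gamma = (-0.781250, -0.625000), gamma' = (-0.750000, -0.500000); Gamma_xxx = -0.786771, Gamma_xxy = 0.327821, Gamma_xyy = 0.409777, Gamma_yxx = 0.239869, Gamma_yxy = -0.099946, Gamma_yyy = -0.124932
  tau = 1.000000: gamma = (-1.000000, -0.750000), gamma' = (-1.000000, -0.500000); Gamma_xxx = -0.656620, Gamma_xxy = 0.328310, Gamma_xyy = 0.437746, Gamma_yxx = 0.267099, Gamma_yxy = -0.133550, Gamma_yyy = -0.178066
step 0: V^x = -0.1250, V^y = -0.2500
step 1: k1 = (-0.050684, 0.004715), k2 = (-0.040620, 0.005987), k3 = (-0.040848, 0.006021), k4 = (-0.039432, 0.008572); V <- V + (h/6)(k1 + 2k2 + 2k3 + k4): V^x = -0.1461, V^y = -0.2469
step 2: k1 = (-0.039201, 0.008522), k2 = (-0.043893, 0.013382), k3 = (-0.042845, 0.013063), k4 = (-0.049028, 0.019944); V <- V + (h/6)(k1 + 2k2 + 2k3 + k4): V^x = -0.1679, V^y = -0.2401

Answer: V^x = -0.1679, V^y = -0.2401
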